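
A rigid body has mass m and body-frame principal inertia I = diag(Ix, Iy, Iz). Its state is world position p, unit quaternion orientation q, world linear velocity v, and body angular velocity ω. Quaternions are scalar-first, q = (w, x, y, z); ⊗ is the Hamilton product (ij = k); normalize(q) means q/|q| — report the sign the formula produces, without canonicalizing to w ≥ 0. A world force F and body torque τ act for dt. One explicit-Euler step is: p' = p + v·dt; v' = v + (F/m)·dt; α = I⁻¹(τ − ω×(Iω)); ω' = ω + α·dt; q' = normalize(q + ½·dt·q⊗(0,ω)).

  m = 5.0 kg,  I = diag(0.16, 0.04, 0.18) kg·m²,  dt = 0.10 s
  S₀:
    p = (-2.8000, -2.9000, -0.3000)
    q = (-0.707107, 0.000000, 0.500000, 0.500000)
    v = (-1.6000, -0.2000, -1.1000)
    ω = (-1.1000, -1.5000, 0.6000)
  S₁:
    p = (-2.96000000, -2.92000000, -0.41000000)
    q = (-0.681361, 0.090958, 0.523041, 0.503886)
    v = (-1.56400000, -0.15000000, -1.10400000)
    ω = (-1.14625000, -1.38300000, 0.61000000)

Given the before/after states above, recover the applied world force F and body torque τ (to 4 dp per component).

F = (1.8000, 2.5000, -0.2000)
τ = (-0.2000, 0.0600, -0.1800)

ω₁ − ω₀ = (-0.04625000, 0.11700000, 0.01000000)
ω₀×(Iω₀) = (-0.1260, 0.0132, -0.1980)
τ = I·(Δω/dt) + ω₀×(Iω₀) = (-0.2000, 0.0600, -0.1800)
Δv = v₁−v₀ = (0.03600000, 0.05000000, -0.00400000)
m·(v₁−v₀)/dt = (1.8000, 2.5000, -0.2000)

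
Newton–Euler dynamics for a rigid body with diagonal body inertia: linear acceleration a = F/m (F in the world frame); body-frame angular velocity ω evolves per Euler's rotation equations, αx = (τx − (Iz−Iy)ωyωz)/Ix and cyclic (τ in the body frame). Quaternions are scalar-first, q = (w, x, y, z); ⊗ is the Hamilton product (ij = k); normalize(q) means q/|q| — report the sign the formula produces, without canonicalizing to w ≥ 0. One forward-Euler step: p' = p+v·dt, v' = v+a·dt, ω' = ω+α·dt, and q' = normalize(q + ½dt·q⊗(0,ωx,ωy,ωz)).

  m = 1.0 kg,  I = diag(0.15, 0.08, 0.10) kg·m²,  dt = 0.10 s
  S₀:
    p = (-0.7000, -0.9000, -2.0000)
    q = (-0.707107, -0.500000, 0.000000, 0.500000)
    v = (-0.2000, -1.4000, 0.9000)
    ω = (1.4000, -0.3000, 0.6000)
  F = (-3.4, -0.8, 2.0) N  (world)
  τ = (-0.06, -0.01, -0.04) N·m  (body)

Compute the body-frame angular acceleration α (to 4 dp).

α = (-0.3760, -0.6500, -0.6940)

ω×(Iω) gyroscopic = (-0.0036, 0.0420, 0.0294)
α = I⁻¹(τ − ω×Iω) = (-0.3760, -0.6500, -0.6940)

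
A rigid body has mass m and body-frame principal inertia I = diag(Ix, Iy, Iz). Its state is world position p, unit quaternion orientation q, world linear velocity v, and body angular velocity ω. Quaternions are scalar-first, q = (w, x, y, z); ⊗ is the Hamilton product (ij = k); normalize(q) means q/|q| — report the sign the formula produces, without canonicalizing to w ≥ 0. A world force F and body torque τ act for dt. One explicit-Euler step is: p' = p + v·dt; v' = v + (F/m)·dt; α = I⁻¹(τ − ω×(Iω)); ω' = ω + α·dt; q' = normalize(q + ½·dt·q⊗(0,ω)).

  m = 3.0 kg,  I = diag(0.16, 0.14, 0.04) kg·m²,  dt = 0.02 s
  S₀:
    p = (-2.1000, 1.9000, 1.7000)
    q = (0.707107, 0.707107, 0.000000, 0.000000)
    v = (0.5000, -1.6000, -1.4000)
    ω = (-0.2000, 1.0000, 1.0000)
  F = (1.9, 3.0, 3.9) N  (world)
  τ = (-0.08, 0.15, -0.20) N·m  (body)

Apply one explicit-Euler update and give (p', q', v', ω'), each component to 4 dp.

p' = (-2.0900, 1.8680, 1.6720)
q' = (0.7084, 0.7056, 0.0000, 0.0141)
v' = (0.5127, -1.5800, -1.3740)
ω' = (-0.1975, 1.0249, 0.8980)

ω×(Iω) gyroscopic = (-0.1000, -0.0240, 0.0040)
α = I⁻¹(τ − ω×Iω) = (0.1250, 1.2429, -5.1000)
ω' = ω + α·dt = (-0.1975, 1.0249, 0.8980)
2q̇ = q⊗(0,ω) = (0.1414214, -0.1414214, 0.0000000, 1.4142140)
updated quaternion q' = (0.7084, 0.7056, 0.0000, 0.0141)
p + v·dt = (-2.0900, 1.8680, 1.6720)
new velocity v' = (0.5127, -1.5800, -1.3740)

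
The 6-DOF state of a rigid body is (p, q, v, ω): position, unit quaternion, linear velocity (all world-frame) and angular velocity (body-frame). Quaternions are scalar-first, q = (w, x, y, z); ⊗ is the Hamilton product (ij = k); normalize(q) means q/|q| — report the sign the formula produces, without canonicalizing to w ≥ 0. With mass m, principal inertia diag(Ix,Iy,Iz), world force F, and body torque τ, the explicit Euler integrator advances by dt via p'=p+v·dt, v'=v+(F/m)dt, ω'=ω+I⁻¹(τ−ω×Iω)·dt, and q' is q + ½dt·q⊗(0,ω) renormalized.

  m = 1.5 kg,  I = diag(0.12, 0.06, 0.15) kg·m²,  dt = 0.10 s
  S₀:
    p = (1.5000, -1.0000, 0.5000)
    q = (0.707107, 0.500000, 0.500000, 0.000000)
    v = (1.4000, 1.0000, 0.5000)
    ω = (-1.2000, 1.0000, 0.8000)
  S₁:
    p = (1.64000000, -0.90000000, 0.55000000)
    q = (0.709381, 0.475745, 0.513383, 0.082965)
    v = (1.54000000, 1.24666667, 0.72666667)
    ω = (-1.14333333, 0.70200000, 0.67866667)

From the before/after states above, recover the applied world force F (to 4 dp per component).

v₁ − v₀ = (0.14000000, 0.24666667, 0.22666667)
F = m·Δv/dt = (2.1000, 3.7000, 3.4000)

F = (2.1000, 3.7000, 3.4000)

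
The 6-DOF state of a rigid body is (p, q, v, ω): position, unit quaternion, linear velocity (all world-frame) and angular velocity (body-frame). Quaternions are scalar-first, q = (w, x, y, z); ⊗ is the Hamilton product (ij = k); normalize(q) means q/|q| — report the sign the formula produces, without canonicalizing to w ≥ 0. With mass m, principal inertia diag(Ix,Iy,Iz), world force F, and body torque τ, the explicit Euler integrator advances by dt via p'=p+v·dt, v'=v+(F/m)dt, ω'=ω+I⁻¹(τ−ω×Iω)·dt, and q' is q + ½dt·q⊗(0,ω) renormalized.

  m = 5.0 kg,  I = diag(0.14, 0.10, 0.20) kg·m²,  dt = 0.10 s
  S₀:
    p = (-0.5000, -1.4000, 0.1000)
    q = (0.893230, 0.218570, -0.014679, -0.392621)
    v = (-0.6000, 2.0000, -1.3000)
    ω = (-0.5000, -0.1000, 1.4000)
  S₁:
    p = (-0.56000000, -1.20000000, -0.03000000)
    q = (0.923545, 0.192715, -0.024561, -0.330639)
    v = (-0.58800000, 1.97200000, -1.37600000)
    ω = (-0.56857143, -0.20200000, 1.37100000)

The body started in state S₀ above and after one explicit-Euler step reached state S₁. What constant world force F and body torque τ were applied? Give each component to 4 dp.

Δv = v₁−v₀ = (0.01200000, -0.02800000, -0.07600000)
m·(v₁−v₀)/dt = (0.6000, -1.4000, -3.8000)
ω₁ − ω₀ = (-0.06857143, -0.10200000, -0.02900000)
ω₀×(Iω₀) = (-0.0140, 0.0420, -0.0020)
τ = I·(Δω/dt) + ω₀×(Iω₀) = (-0.1100, -0.0600, -0.0600)

F = (0.6000, -1.4000, -3.8000)
τ = (-0.1100, -0.0600, -0.0600)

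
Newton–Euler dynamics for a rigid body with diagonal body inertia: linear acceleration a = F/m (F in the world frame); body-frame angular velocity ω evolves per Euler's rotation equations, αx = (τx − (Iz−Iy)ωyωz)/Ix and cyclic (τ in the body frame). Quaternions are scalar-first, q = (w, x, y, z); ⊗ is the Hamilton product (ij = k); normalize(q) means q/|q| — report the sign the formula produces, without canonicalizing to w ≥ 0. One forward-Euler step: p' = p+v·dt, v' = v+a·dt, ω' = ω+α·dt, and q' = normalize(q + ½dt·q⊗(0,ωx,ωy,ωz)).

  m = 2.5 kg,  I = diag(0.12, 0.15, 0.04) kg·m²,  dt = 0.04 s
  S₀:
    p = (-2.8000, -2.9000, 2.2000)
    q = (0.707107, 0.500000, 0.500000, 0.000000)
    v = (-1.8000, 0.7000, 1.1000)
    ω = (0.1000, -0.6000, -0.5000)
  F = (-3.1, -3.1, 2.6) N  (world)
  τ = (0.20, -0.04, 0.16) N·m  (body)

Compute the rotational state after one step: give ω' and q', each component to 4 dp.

ω' = (0.1777, -0.6096, -0.3382)
q' = (0.7120, 0.4964, 0.4965, -0.0141)

gyro term ω×Iω = (-0.0330, -0.0040, -0.0018)
α = I⁻¹(τ − ω×Iω) = (1.9417, -0.2400, 4.0450)
ω' = ω + α·dt = (0.1777, -0.6096, -0.3382)
q⊗(0,ω) = (0.2500000, -0.1792893, -0.1742642, -0.7035535)
q' = normalize(q + ½dt·q⊗(0,ω)) = (0.7120, 0.4964, 0.4965, -0.0141)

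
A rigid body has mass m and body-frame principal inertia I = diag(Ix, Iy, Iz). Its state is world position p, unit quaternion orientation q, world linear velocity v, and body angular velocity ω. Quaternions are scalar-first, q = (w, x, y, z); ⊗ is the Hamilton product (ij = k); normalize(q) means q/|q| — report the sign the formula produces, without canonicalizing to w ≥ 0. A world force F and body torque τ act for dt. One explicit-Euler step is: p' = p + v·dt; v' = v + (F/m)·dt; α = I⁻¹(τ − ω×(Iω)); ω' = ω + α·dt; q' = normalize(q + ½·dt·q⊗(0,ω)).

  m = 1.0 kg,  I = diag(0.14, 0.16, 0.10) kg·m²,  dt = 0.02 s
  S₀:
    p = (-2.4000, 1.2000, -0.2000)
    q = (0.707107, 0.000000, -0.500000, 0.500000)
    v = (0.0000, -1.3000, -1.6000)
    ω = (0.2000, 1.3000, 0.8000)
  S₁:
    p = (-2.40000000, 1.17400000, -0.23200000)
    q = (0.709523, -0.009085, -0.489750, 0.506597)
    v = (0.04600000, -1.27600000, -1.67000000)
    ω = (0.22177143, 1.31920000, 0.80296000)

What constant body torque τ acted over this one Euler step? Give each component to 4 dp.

τ = (0.0900, 0.1600, 0.0200)

rate change Δω = (0.02177143, 0.01920000, 0.00296000)
gyro term ω₀×Iω₀ = (-0.0624, 0.0064, 0.0052)
applied torque τ = (0.0900, 0.1600, 0.0200)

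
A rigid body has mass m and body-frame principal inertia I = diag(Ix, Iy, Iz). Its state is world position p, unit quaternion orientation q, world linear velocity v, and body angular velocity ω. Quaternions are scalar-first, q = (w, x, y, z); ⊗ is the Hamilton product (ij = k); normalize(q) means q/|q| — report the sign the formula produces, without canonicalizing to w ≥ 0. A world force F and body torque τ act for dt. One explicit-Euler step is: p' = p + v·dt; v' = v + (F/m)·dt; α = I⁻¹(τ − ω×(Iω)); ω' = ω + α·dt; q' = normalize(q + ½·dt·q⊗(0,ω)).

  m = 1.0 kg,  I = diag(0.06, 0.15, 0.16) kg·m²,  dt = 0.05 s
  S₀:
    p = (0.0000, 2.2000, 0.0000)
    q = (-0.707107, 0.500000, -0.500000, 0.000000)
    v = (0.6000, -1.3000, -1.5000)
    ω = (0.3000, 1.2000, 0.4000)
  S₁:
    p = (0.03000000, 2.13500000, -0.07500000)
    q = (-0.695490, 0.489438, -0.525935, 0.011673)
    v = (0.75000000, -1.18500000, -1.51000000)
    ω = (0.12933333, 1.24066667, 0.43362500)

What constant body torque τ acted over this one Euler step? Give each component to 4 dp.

τ = (-0.2000, 0.1100, 0.1400)

rate change Δω = (-0.17066667, 0.04066667, 0.03362500)
applied torque τ = (-0.2000, 0.1100, 0.1400)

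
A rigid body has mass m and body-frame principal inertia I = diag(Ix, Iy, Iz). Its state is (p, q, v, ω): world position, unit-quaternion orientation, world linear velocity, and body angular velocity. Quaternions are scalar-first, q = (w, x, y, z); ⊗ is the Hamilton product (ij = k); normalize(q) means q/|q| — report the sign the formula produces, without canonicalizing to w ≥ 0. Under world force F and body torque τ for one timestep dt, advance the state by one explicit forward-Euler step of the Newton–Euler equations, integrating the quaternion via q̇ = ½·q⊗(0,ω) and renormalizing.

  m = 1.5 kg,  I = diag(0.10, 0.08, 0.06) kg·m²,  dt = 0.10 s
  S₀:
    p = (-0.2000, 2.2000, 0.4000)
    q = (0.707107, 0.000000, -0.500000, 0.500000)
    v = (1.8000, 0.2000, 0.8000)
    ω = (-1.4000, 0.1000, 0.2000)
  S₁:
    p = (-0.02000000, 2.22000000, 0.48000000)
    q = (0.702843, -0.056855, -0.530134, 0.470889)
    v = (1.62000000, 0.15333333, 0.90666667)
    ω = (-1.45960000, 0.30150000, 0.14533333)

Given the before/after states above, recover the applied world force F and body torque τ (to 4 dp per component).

v₁ − v₀ = (-0.18000000, -0.04666667, 0.10666667)
F = m·Δv/dt = (-2.7000, -0.7000, 1.6000)
rate change Δω = (-0.05960000, 0.20150000, -0.05466667)
ω₀×(Iω₀) = (-0.0004, -0.0112, 0.0028)
applied torque τ = (-0.0600, 0.1500, -0.0300)

F = (-2.7000, -0.7000, 1.6000)
τ = (-0.0600, 0.1500, -0.0300)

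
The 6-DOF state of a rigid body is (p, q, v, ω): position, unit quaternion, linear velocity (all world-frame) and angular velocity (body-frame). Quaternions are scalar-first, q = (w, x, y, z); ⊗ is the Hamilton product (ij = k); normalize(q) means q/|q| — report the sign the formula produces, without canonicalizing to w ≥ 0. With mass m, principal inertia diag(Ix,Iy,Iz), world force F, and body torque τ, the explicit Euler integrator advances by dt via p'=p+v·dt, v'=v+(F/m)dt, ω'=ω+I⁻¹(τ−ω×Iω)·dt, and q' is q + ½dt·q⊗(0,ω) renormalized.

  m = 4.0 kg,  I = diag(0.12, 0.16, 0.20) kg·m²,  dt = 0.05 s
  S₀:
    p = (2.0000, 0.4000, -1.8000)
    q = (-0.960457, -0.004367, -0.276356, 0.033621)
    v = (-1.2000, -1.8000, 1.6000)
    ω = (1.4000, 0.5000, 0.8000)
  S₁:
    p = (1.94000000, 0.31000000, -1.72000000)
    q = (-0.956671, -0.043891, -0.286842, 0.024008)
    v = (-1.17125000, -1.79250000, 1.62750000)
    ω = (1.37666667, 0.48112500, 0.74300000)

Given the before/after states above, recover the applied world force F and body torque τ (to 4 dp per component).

ω₁ − ω₀ = (-0.02333333, -0.01887500, -0.05700000)
ω₀×(Iω₀) = (0.0160, -0.0896, 0.0280)
applied torque τ = (-0.0400, -0.1500, -0.2000)
velocity change Δv = (0.02875000, 0.00750000, 0.02750000)
m·(v₁−v₀)/dt = (2.3000, 0.6000, 2.2000)

F = (2.3000, 0.6000, 2.2000)
τ = (-0.0400, -0.1500, -0.2000)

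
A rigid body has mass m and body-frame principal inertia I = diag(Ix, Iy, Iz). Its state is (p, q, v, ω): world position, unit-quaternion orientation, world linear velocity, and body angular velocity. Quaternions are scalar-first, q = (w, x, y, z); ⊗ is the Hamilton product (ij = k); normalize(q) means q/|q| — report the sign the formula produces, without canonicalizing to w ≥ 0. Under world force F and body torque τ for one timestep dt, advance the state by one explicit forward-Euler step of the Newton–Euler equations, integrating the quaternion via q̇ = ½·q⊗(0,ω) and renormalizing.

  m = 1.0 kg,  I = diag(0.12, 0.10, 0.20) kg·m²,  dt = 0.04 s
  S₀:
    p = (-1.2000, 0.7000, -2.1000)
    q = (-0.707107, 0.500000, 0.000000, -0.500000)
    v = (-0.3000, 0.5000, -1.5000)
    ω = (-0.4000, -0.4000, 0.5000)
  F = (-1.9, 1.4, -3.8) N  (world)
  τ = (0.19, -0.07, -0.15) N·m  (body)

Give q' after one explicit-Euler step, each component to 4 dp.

q' = (-0.6980, 0.5016, 0.0047, -0.5110)

Hamilton product q⊗(0,ω) = (0.4500000, 0.0828428, 0.2328428, -0.5535535)
q' = normalize(q + ½dt·q⊗(0,ω)) = (-0.6980, 0.5016, 0.0047, -0.5110)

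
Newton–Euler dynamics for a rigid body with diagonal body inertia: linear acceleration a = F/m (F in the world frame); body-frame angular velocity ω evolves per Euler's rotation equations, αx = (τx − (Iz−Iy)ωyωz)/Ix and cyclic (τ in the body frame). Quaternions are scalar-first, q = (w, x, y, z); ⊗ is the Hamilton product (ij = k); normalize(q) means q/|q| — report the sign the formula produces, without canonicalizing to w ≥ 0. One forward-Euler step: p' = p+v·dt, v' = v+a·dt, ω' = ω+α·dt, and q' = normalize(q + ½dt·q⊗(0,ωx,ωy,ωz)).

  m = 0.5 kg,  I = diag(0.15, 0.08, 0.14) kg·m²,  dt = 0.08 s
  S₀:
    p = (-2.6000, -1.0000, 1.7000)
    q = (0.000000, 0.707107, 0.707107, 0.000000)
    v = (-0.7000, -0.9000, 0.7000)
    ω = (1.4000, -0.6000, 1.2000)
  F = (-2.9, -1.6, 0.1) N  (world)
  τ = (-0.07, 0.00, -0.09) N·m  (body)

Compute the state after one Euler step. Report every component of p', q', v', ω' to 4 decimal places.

a = (-5.8000, -3.2000, 0.2000)
p' = p + v·dt = (-2.6560, -1.0720, 1.7560)
new velocity v' = (-1.1640, -1.1560, 0.7160)
precession coupling ω×(Iω) = (-0.0432, 0.0168, 0.0588)
α = I⁻¹(τ − ω×Iω) = (-0.1787, -0.2100, -1.0629)
ω + α·dt = (1.3857, -0.6168, 1.1150)
2q̇ = q⊗(0,ω) = (-0.5656856, 0.8485284, -0.8485284, -1.4142140)
updated quaternion q' = (-0.0226, 0.7388, 0.6711, -0.0564)

p' = (-2.6560, -1.0720, 1.7560)
q' = (-0.0226, 0.7388, 0.6711, -0.0564)
v' = (-1.1640, -1.1560, 0.7160)
ω' = (1.3857, -0.6168, 1.1150)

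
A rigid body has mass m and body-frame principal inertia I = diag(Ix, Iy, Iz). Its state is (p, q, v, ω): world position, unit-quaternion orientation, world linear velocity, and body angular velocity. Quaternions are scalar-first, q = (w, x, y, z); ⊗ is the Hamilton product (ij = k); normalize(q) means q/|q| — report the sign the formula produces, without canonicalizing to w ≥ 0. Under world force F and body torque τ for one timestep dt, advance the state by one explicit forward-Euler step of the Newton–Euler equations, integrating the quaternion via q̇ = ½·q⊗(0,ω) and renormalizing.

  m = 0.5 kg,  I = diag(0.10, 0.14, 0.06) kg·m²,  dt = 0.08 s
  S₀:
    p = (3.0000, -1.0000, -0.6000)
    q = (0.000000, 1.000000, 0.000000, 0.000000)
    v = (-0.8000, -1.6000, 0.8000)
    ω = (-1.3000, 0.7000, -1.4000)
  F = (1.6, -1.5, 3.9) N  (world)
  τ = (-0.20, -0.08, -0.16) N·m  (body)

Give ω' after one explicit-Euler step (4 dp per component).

ω' = (-1.5227, 0.6127, -1.5648)

gyro term ω×Iω = (0.0784, 0.0728, -0.0364)
(τ − ω×Iω)/I = (-2.7840, -1.0914, -2.0600)
new body rate ω' = (-1.5227, 0.6127, -1.5648)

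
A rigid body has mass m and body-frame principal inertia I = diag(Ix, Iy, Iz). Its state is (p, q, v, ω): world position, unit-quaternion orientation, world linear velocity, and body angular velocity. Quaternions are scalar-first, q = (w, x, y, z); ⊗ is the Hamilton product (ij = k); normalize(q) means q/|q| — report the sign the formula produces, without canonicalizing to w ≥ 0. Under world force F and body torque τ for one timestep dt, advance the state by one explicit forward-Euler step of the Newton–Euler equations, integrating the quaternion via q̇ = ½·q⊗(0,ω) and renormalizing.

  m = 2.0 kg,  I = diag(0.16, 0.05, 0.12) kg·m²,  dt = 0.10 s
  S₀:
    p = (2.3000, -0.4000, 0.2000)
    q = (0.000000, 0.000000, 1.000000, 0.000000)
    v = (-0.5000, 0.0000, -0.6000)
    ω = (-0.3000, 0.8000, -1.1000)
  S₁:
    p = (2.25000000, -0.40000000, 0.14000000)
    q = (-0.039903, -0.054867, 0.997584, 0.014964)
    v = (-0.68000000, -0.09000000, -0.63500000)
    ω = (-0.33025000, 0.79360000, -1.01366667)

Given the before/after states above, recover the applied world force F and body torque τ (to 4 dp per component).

F = (-3.6000, -1.8000, -0.7000)
τ = (-0.1100, 0.0100, 0.1300)

Δv = v₁−v₀ = (-0.18000000, -0.09000000, -0.03500000)
F = m·Δv/dt = (-3.6000, -1.8000, -0.7000)
ω₁ − ω₀ = (-0.03025000, -0.00640000, 0.08633333)
precession coupling = (-0.0616, 0.0132, 0.0264)
I·α + gyro = (-0.1100, 0.0100, 0.1300)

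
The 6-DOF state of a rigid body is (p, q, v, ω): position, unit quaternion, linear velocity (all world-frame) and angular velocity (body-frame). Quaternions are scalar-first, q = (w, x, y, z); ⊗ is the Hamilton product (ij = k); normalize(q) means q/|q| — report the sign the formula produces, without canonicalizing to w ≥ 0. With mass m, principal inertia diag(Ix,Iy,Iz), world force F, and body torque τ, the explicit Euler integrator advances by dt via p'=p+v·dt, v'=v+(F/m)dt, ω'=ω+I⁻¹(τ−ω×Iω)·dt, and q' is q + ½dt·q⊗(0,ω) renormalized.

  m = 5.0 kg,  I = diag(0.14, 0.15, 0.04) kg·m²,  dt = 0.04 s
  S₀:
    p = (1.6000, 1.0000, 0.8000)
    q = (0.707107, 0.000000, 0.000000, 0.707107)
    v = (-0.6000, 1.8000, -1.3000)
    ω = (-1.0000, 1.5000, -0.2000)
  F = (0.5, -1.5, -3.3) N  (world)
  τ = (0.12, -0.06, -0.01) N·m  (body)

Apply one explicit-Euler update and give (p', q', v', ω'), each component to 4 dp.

p' = (1.5760, 1.0720, 0.7480)
q' = (0.7095, -0.0353, 0.0071, 0.7038)
v' = (-0.5960, 1.7880, -1.3264)
ω' = (-0.9751, 1.4787, -0.1950)

α = I⁻¹(τ − ω×Iω) = (0.6214, -0.5333, 0.1250)
new body rate ω' = (-0.9751, 1.4787, -0.1950)
Hamilton product q⊗(0,ω) = (0.1414214, -1.7677675, 0.3535535, -0.1414214)
updated quaternion q' = (0.7095, -0.0353, 0.0071, 0.7038)
linear accel F/m = (0.1000, -0.3000, -0.6600)
p + v·dt = (1.5760, 1.0720, 0.7480)
v + (F/m)dt = (-0.5960, 1.7880, -1.3264)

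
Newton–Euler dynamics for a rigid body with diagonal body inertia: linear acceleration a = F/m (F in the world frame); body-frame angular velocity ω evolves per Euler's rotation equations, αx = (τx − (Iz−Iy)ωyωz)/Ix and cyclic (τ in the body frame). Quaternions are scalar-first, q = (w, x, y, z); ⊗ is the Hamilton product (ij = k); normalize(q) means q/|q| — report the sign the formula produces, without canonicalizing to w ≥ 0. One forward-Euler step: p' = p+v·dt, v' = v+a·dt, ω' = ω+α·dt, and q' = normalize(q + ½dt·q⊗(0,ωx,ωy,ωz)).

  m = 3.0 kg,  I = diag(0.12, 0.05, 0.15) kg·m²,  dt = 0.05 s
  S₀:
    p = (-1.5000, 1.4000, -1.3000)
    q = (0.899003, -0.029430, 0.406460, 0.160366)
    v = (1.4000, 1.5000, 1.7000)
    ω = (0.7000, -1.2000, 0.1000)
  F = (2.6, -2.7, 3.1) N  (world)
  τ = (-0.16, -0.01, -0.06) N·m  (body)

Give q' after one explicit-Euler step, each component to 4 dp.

q' = (0.9108, -0.0079, 0.3821, 0.1563)

2q̇ = q⊗(0,ω) = (0.4923164, 0.8623873, -0.9636044, -0.1593057)
q' = normalize(q + ½dt·q⊗(0,ω)) = (0.9108, -0.0079, 0.3821, 0.1563)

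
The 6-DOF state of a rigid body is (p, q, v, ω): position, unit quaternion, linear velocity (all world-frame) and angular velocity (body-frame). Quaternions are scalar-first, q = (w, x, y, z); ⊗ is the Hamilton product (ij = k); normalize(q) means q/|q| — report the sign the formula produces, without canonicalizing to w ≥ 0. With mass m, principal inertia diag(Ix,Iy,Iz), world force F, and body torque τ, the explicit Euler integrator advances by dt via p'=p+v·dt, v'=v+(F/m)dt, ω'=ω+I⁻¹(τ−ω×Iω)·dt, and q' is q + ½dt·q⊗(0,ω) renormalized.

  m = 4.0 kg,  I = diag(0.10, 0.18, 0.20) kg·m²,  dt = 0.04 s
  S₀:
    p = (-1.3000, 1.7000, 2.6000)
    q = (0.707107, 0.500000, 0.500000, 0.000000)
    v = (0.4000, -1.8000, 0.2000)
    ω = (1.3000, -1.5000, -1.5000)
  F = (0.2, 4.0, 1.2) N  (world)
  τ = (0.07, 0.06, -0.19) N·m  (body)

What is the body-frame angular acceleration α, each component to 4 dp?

α = (0.2500, -0.7500, -0.1700)

ω×(Iω) gyroscopic = (0.0450, 0.1950, -0.1560)
(τ − ω×Iω)/I = (0.2500, -0.7500, -0.1700)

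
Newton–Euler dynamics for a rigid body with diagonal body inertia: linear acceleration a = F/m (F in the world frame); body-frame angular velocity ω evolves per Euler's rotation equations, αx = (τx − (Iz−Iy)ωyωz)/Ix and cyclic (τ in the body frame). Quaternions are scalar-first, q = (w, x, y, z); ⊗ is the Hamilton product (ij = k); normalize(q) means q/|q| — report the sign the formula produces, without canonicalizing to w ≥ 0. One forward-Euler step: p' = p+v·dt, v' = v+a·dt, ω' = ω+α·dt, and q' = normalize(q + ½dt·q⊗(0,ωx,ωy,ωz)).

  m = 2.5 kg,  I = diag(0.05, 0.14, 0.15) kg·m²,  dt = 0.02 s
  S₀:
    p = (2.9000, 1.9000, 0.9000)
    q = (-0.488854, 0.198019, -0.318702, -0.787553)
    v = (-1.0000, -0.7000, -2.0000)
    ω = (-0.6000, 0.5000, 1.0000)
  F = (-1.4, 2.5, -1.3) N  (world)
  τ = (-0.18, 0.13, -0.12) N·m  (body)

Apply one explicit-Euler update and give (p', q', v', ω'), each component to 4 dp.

linear accel F/m = (-0.5600, 1.0000, -0.5200)
new position p' = (2.8800, 1.8860, 0.8600)
new velocity v' = (-1.0112, -0.6800, -2.0104)
(τ − ω×Iω)/I = (-3.7000, 0.5000, -0.6200)
ω' = ω + α·dt = (-0.6740, 0.5100, 0.9876)
Hamilton product q⊗(0,ω) = (1.0657154, 0.3683869, 0.0300858, -0.5810657)
updated quaternion q' = (-0.4782, 0.2017, -0.3184, -0.7933)

p' = (2.8800, 1.8860, 0.8600)
q' = (-0.4782, 0.2017, -0.3184, -0.7933)
v' = (-1.0112, -0.6800, -2.0104)
ω' = (-0.6740, 0.5100, 0.9876)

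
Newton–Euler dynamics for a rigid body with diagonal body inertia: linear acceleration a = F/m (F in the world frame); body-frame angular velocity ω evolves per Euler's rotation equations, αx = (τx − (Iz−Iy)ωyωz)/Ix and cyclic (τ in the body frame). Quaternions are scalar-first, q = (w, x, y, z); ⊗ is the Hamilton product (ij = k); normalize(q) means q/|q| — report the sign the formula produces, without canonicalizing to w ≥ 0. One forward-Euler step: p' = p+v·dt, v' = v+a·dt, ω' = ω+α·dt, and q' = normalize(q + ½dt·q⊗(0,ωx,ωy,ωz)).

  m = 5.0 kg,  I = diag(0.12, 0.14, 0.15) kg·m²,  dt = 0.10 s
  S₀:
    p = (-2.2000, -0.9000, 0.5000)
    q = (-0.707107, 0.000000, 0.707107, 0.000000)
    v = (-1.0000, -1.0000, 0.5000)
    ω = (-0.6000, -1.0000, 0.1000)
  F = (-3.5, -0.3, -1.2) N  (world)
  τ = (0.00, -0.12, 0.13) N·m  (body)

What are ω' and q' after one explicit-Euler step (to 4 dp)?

ω' = (-0.5992, -1.0870, 0.1787)
q' = (-0.6706, 0.0247, 0.7412, 0.0176)

angular accel α = (0.0083, -0.8700, 0.7867)
ω + α·dt = (-0.5992, -1.0870, 0.1787)
Hamilton product q⊗(0,ω) = (0.7071070, 0.4949749, 0.7071070, 0.3535535)
updated quaternion q' = (-0.6706, 0.0247, 0.7412, 0.0176)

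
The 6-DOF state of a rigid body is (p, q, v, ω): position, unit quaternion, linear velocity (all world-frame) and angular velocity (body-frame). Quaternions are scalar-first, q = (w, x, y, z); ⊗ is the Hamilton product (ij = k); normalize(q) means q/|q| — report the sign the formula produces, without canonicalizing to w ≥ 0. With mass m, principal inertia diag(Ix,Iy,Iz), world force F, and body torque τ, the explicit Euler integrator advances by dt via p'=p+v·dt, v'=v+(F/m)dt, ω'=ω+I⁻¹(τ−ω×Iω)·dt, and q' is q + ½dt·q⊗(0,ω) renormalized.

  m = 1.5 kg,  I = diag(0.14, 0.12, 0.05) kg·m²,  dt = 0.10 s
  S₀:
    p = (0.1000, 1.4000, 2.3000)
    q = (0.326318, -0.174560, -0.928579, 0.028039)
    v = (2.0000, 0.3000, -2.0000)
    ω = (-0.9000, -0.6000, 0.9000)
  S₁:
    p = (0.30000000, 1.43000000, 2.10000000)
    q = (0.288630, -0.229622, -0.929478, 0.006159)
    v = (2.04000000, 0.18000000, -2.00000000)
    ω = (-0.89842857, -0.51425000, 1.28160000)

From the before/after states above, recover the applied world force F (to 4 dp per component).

F = (0.6000, -1.8000, 0.0000)

v₁ − v₀ = (0.04000000, -0.12000000, 0.00000000)
m·(v₁−v₀)/dt = (0.6000, -1.8000, 0.0000)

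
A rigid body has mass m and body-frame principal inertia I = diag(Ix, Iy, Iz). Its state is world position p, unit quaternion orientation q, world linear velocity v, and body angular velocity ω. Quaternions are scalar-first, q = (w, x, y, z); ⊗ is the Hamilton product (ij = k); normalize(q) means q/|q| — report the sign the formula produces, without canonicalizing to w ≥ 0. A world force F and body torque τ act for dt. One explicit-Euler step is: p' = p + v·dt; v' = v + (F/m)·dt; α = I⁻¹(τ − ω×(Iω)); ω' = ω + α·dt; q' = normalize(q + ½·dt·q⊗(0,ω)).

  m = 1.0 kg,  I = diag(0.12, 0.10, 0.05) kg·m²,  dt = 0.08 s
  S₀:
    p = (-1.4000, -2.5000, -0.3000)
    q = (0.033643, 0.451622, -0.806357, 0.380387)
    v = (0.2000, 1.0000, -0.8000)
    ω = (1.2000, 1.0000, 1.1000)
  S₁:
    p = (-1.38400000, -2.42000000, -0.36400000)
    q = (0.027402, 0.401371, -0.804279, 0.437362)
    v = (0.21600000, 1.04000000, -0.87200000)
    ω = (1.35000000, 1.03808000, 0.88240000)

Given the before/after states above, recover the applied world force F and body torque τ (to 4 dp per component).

F = (0.2000, 0.5000, -0.9000)
τ = (0.1700, 0.1400, -0.1600)

rate change Δω = (0.15000000, 0.03808000, -0.21760000)
applied torque τ = (0.1700, 0.1400, -0.1600)
velocity change Δv = (0.01600000, 0.04000000, -0.07200000)
F = m·Δv/dt = (0.2000, 0.5000, -0.9000)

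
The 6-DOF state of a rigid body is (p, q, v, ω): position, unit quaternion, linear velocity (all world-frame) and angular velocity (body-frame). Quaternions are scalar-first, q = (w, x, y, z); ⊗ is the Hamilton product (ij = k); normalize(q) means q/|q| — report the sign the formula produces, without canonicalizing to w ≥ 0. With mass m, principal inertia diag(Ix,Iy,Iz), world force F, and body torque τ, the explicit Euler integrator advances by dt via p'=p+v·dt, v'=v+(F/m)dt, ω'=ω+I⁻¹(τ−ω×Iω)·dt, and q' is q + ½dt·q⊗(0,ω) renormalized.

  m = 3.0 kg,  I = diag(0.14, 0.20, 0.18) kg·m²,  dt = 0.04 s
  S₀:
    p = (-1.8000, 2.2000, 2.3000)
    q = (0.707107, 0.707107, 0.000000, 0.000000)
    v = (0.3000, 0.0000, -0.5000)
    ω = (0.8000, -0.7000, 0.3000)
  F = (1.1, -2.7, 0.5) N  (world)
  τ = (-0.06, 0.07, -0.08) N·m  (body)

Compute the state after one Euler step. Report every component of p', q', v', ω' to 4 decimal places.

a = (0.3667, -0.9000, 0.1667)
p + v·dt = (-1.7880, 2.2000, 2.2800)
new velocity v' = (0.3147, -0.0360, -0.4933)
gyro term ω×Iω = (0.0042, -0.0096, -0.0336)
(τ − ω×Iω)/I = (-0.4586, 0.3980, -0.2578)
ω' = ω + α·dt = (0.7817, -0.6841, 0.2897)
2q̇ = q⊗(0,ω) = (-0.5656856, 0.5656856, -0.7071070, -0.2828428)
q + ½dt·q⊗(0,ω), renormalized = (0.6956, 0.7182, -0.0141, -0.0057)

p' = (-1.7880, 2.2000, 2.2800)
q' = (0.6956, 0.7182, -0.0141, -0.0057)
v' = (0.3147, -0.0360, -0.4933)
ω' = (0.7817, -0.6841, 0.2897)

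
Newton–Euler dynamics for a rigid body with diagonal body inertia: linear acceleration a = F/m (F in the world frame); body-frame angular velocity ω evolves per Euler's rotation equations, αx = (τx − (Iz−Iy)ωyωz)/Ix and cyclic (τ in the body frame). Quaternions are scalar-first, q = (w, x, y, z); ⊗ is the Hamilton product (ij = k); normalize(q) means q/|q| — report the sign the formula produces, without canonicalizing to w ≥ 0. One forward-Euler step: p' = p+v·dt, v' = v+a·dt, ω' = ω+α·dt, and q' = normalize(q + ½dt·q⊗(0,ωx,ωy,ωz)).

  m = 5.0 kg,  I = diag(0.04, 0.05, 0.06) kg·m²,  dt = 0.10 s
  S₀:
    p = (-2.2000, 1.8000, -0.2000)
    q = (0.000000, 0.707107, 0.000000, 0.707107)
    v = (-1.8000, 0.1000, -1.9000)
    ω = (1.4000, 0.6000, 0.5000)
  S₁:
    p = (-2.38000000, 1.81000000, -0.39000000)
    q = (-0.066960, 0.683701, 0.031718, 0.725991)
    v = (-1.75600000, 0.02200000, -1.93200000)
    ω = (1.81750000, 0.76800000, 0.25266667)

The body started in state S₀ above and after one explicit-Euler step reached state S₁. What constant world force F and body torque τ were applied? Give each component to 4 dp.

v₁ − v₀ = (0.04400000, -0.07800000, -0.03200000)
F = m·Δv/dt = (2.2000, -3.9000, -1.6000)
rate change Δω = (0.41750000, 0.16800000, -0.24733333)
applied torque τ = (0.1700, 0.0700, -0.1400)

F = (2.2000, -3.9000, -1.6000)
τ = (0.1700, 0.0700, -0.1400)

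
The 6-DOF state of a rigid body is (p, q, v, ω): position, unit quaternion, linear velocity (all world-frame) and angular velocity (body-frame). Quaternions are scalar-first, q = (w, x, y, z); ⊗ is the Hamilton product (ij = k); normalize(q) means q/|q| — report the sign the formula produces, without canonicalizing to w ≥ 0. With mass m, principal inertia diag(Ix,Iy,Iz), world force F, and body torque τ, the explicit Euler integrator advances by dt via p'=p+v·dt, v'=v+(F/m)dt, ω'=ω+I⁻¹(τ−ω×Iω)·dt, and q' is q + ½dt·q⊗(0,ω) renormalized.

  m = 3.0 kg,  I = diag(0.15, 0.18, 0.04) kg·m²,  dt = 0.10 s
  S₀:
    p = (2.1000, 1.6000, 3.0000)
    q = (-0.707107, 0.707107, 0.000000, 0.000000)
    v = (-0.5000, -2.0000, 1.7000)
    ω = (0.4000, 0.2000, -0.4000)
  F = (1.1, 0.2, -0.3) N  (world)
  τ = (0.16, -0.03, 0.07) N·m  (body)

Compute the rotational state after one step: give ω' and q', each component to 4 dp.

α = I⁻¹(τ − ω×Iω) = (0.9920, -0.0689, 1.6900)
ω + α·dt = (0.4992, 0.1931, -0.2310)
q⊗(0,ω) = (-0.2828428, -0.2828428, 0.1414214, 0.4242642)
q + ½dt·q⊗(0,ω), renormalized = (-0.7209, 0.6927, 0.0071, 0.0212)

ω' = (0.4992, 0.1931, -0.2310)
q' = (-0.7209, 0.6927, 0.0071, 0.0212)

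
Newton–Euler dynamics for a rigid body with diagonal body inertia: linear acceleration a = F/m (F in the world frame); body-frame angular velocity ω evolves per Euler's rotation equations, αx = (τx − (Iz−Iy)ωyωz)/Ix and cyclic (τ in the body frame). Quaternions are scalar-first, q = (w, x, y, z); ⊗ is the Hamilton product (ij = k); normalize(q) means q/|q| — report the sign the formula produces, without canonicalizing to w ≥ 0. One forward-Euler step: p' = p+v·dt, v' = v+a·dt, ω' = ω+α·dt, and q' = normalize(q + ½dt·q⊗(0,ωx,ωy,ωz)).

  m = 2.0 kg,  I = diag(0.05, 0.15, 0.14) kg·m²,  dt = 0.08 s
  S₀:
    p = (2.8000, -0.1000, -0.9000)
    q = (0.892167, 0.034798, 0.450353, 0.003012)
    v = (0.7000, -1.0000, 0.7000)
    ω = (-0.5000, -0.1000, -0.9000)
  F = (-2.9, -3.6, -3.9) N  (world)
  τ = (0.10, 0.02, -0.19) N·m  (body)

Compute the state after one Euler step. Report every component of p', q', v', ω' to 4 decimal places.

ω×(Iω) gyroscopic = (-0.0009, -0.0405, 0.0050)
α = I⁻¹(τ − ω×Iω) = (2.0180, 0.4033, -1.3929)
ω' = ω + α·dt = (-0.3386, -0.0677, -1.0114)
2q̇ = q⊗(0,ω) = (0.0651451, -0.8511000, -0.0594045, -0.5812536)
q' = normalize(q + ½dt·q⊗(0,ω)) = (0.8940, 0.0008, 0.4476, -0.0202)
linear accel F/m = (-1.4500, -1.8000, -1.9500)
p' = p + v·dt = (2.8560, -0.1800, -0.8440)
v + (F/m)dt = (0.5840, -1.1440, 0.5440)

p' = (2.8560, -0.1800, -0.8440)
q' = (0.8940, 0.0008, 0.4476, -0.0202)
v' = (0.5840, -1.1440, 0.5440)
ω' = (-0.3386, -0.0677, -1.0114)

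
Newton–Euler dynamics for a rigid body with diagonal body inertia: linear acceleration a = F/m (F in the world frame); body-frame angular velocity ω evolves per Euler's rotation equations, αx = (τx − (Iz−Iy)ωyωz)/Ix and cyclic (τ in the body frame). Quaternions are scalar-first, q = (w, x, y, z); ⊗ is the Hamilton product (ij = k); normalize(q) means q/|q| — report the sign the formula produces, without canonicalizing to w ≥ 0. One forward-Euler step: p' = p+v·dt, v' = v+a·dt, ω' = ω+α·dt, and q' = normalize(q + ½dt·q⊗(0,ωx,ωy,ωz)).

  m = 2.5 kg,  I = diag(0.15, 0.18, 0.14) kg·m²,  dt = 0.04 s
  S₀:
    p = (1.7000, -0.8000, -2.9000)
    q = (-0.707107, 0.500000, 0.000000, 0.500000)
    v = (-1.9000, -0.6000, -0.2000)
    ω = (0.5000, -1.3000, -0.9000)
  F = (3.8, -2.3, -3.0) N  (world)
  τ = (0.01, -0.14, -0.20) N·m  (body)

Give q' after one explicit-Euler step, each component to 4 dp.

q⊗(0,ω) = (0.2000000, 0.2964465, 1.6192391, -0.0136037)
q' = normalize(q + ½dt·q⊗(0,ω)) = (-0.7027, 0.5057, 0.0324, 0.4995)

q' = (-0.7027, 0.5057, 0.0324, 0.4995)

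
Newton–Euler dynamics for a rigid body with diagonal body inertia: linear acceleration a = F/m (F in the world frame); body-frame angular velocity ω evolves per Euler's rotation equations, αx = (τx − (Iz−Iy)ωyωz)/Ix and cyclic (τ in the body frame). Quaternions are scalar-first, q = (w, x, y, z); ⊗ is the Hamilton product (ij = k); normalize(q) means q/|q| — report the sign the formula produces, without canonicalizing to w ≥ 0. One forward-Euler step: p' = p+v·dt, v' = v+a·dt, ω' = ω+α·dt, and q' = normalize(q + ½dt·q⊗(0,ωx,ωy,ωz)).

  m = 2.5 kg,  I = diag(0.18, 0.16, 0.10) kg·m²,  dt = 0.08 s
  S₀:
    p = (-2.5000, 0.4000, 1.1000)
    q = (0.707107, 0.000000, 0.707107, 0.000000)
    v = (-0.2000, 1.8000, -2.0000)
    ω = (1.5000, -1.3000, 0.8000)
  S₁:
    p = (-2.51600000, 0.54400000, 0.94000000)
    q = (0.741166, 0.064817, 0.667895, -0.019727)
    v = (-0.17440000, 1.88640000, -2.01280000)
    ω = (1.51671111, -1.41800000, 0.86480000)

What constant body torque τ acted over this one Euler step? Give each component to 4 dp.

τ = (0.1000, -0.1400, 0.1200)

ω₁ − ω₀ = (0.01671111, -0.11800000, 0.06480000)
I·α + gyro = (0.1000, -0.1400, 0.1200)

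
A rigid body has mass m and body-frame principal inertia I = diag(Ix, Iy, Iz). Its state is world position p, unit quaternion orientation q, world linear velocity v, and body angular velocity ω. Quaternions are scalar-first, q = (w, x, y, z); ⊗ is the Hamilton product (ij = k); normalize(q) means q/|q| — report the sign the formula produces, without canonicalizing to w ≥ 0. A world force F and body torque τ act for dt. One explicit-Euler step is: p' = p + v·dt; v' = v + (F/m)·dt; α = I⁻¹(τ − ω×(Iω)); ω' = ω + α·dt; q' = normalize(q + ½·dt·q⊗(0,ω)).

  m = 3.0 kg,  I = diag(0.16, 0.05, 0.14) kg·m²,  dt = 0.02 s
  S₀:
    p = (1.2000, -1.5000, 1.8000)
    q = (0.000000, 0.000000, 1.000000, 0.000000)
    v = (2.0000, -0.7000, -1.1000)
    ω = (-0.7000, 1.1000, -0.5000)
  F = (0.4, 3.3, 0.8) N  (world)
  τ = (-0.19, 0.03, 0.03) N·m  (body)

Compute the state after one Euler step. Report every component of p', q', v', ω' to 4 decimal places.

gyro term ω×Iω = (-0.0495, 0.0070, 0.0847)
α = I⁻¹(τ − ω×Iω) = (-0.8781, 0.4600, -0.3907)
ω + α·dt = (-0.7176, 1.1092, -0.5078)
Hamilton product q⊗(0,ω) = (-1.1000000, -0.5000000, 0.0000000, 0.7000000)
q' = normalize(q + ½dt·q⊗(0,ω)) = (-0.0110, -0.0050, 0.9999, 0.0070)
linear accel F/m = (0.1333, 1.1000, 0.2667)
p + v·dt = (1.2400, -1.5140, 1.7780)
v' = v + a·dt = (2.0027, -0.6780, -1.0947)

p' = (1.2400, -1.5140, 1.7780)
q' = (-0.0110, -0.0050, 0.9999, 0.0070)
v' = (2.0027, -0.6780, -1.0947)
ω' = (-0.7176, 1.1092, -0.5078)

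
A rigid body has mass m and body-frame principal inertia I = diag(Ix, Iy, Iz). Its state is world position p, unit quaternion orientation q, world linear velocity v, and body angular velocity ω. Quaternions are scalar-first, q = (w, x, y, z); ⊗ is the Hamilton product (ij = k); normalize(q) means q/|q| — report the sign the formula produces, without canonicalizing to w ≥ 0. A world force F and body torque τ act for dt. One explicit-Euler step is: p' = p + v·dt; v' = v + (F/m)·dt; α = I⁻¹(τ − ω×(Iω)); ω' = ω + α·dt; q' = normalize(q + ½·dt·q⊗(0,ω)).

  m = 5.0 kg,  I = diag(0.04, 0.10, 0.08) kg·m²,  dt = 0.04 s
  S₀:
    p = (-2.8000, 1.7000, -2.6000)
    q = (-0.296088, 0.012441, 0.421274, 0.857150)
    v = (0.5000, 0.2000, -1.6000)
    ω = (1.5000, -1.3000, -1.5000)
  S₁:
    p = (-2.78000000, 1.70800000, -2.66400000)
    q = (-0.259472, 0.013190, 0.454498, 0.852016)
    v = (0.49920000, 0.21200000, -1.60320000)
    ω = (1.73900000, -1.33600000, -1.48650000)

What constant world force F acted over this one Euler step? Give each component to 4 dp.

F = (-0.1000, 1.5000, -0.4000)

velocity change Δv = (-0.00080000, 0.01200000, -0.00320000)
m·(v₁−v₀)/dt = (-0.1000, 1.5000, -0.4000)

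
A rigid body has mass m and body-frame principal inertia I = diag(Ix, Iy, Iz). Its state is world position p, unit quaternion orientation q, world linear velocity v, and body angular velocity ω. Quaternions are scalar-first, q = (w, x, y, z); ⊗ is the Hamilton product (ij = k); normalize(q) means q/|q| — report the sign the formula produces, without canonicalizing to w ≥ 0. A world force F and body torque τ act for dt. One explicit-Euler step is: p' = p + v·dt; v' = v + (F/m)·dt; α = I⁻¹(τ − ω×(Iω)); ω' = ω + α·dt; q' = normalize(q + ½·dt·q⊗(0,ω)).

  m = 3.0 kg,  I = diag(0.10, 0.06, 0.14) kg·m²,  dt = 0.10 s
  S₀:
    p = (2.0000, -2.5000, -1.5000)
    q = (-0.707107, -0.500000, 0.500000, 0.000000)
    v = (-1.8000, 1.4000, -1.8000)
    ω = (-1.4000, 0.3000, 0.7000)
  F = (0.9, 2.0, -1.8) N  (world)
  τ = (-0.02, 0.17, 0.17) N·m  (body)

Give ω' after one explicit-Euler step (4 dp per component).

ω' = (-1.4368, 0.5180, 0.8094)

α = I⁻¹(τ − ω×Iω) = (-0.3680, 2.1800, 1.0943)
new body rate ω' = (-1.4368, 0.5180, 0.8094)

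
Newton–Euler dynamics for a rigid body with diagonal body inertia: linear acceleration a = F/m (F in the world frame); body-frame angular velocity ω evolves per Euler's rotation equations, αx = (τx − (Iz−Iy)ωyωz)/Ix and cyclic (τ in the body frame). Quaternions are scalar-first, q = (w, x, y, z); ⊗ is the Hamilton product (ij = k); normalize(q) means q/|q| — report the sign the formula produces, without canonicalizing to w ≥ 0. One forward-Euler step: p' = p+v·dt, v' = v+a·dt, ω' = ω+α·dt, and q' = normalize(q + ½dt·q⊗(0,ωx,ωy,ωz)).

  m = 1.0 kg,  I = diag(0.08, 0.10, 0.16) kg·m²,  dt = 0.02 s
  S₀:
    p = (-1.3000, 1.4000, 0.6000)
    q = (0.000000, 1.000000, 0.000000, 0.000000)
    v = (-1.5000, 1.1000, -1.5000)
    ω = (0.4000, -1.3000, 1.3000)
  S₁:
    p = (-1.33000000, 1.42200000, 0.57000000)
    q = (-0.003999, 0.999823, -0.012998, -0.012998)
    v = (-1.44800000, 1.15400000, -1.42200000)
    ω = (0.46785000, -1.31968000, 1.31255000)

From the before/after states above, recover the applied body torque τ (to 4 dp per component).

τ = (0.1700, -0.1400, 0.0900)

Δω = ω₁−ω₀ = (0.06785000, -0.01968000, 0.01255000)
precession coupling = (-0.1014, -0.0416, -0.0104)
τ = I·(Δω/dt) + ω₀×(Iω₀) = (0.1700, -0.1400, 0.0900)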